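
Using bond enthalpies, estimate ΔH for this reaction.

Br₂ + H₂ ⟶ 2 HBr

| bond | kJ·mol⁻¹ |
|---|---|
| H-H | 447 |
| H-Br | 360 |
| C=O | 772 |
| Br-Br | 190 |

ΔH ≈ −83 kJ

Bonds broken (reactants):
  Br-Br: 1 × 190 = 190
  H-H: 1 × 447 = 447
  Σ(broken) = 637 kJ
Bonds formed (products):
  H-Br: 2 × 360 = 720
  Σ(formed) = 720 kJ
ΔH = Σ(broken) − Σ(formed) = 637 − 720 = −83 kJ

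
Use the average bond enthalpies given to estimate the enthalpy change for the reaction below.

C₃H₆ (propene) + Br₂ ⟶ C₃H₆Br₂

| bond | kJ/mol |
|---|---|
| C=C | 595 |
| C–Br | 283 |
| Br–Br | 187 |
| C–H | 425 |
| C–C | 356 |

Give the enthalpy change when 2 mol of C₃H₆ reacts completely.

Bonds broken (reactants):
  Br–Br: 1 × 187 = 187
  C–C: 1 × 356 = 356
  C–H: 6 × 425 = 2550
  C=C: 1 × 595 = 595
  Σ(broken) = 3688 kJ
Bonds formed (products):
  C–Br: 2 × 283 = 566
  C–C: 2 × 356 = 712
  C–H: 6 × 425 = 2550
  Σ(formed) = 3828 kJ
ΔH = Σ(broken) − Σ(formed) = 3688 − 3828 = −140 kJ
For 2× the reaction as written: 2 × (−140) = −280 kJ

ΔH = −280 kJ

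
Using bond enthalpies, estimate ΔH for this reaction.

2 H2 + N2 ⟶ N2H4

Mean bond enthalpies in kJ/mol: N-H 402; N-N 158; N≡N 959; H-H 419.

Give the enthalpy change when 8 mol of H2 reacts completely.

Bonds broken (reactants):
  H-H: 2 × 419 = 838
  N≡N: 1 × 959 = 959
  Σ(broken) = 1797 kJ
Bonds formed (products):
  N-H: 4 × 402 = 1608
  N-N: 1 × 158 = 158
  Σ(formed) = 1766 kJ
ΔH = Σ(broken) − Σ(formed) = 1797 − 1766 = +31 kJ
For 4× the reaction as written: 4 × (+31) = +124 kJ

ΔH = +124 kJ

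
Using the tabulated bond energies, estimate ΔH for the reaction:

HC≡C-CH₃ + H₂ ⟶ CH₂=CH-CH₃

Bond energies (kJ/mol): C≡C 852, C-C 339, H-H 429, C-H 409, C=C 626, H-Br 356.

Bonds broken (reactants):
  C≡C: 1 × 852 = 852
  C-C: 1 × 339 = 339
  C-H: 4 × 409 = 1636
  H-H: 1 × 429 = 429
  Σ(broken) = 3256 kJ
Bonds formed (products):
  C-C: 1 × 339 = 339
  C-H: 6 × 409 = 2454
  C=C: 1 × 626 = 626
  Σ(formed) = 3419 kJ
ΔH = Σ(broken) − Σ(formed) = 3256 − 3419 = −163 kJ

ΔH ≈ −163 kJ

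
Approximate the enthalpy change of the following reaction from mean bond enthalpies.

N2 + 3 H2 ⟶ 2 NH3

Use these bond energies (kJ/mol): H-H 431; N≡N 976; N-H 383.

Bonds broken (reactants):
  H-H: 3 × 431 = 1293
  N≡N: 1 × 976 = 976
  Σ(broken) = 2269 kJ
Bonds formed (products):
  N-H: 6 × 383 = 2298
  Σ(formed) = 2298 kJ
ΔH = Σ(broken) − Σ(formed) = 2269 − 2298 = −29 kJ

ΔH ≈ −29 kJ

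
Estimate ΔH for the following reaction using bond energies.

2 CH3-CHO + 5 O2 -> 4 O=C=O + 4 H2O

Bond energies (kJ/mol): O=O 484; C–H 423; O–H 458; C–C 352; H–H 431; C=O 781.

ΔH ≈ −1842 kJ

Bonds broken (reactants):
  C–C: 2 × 352 = 704
  C–H: 8 × 423 = 3384
  C=O: 2 × 781 = 1562
  O=O: 5 × 484 = 2420
  Σ(broken) = 8070 kJ
Bonds formed (products):
  C=O: 8 × 781 = 6248
  O–H: 8 × 458 = 3664
  Σ(formed) = 9912 kJ
ΔH = Σ(broken) − Σ(formed) = 8070 − 9912 = −1842 kJ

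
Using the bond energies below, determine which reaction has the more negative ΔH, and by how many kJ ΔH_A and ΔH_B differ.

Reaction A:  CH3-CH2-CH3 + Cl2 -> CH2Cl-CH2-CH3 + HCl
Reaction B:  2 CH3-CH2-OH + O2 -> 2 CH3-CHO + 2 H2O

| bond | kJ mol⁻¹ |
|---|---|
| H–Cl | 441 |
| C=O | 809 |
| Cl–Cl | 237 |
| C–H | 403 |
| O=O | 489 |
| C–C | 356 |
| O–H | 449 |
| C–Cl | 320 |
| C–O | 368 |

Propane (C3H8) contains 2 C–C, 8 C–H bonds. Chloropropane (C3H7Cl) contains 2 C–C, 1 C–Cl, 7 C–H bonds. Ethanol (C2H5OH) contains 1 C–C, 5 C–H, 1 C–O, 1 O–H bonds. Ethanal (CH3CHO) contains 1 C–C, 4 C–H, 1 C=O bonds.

Reaction A:
  Bonds broken (reactants):
    C–C: 2 × 356 = 712
    C–H: 8 × 403 = 3224
    Cl–Cl: 1 × 237 = 237
    Σ(broken) = 4173 kJ
  Bonds formed (products):
    C–C: 2 × 356 = 712
    C–Cl: 1 × 320 = 320
    C–H: 7 × 403 = 2821
    H–Cl: 1 × 441 = 441
    Σ(formed) = 4294 kJ
  ΔH_A = 4173 − 4294 = −121 kJ
Reaction B:
  Bonds broken (reactants):
    C–C: 2 × 356 = 712
    C–H: 10 × 403 = 4030
    C–O: 2 × 368 = 736
    O–H: 2 × 449 = 898
    O=O: 1 × 489 = 489
    Σ(broken) = 6865 kJ
  Bonds formed (products):
    C–C: 2 × 356 = 712
    C–H: 8 × 403 = 3224
    C=O: 2 × 809 = 1618
    O–H: 4 × 449 = 1796
    Σ(formed) = 7350 kJ
  ΔH_B = 6865 − 7350 = −485 kJ
ΔH_A − ΔH_B = +364 kJ, so reaction B has the more negative ΔH; |ΔH_A − ΔH_B| = 364 kJ.

Reaction B, by 364 kJ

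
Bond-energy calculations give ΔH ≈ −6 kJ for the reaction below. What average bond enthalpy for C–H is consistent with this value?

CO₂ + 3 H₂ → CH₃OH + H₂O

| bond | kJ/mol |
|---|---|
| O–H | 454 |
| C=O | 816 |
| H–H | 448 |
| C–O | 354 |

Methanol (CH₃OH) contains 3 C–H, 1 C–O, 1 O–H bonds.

Let D be the C–H bond energy.
Σ(broken) = 2×816 + 3×448 = 2976
Σ(formed) = 3×D + 1×354 + 3×454 = 1716 + 3D
ΔH = Σ(broken) − Σ(formed) = (2976) − (1716 + 3D) = +1260 − 3D
Setting this equal to −6 kJ gives 3D = 1266, so D = 422 kJ/mol.

D(C–H) ≈ 422 kJ/mol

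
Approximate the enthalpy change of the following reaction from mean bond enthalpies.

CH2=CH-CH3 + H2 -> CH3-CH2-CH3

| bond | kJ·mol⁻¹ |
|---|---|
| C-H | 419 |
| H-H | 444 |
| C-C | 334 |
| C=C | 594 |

ΔH ≈ −134 kJ

Bonds broken (reactants):
  C-C: 1 × 334 = 334
  C-H: 6 × 419 = 2514
  C=C: 1 × 594 = 594
  H-H: 1 × 444 = 444
  Σ(broken) = 3886 kJ
Bonds formed (products):
  C-C: 2 × 334 = 668
  C-H: 8 × 419 = 3352
  Σ(formed) = 4020 kJ
ΔH = Σ(broken) − Σ(formed) = 3886 − 4020 = −134 kJ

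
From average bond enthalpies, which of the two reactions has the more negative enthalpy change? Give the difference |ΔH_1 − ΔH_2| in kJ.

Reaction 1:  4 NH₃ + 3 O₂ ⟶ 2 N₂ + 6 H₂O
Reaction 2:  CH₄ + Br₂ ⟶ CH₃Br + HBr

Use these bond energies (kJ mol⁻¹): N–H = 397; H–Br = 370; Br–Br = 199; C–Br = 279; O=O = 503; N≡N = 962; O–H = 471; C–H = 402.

Reaction 1:
  Bonds broken (reactants):
    N–H: 12 × 397 = 4764
    O=O: 3 × 503 = 1509
    Σ(broken) = 6273 kJ
  Bonds formed (products):
    N≡N: 2 × 962 = 1924
    O–H: 12 × 471 = 5652
    Σ(formed) = 7576 kJ
  ΔH_1 = 6273 − 7576 = −1303 kJ
Reaction 2:
  Bonds broken (reactants):
    Br–Br: 1 × 199 = 199
    C–H: 4 × 402 = 1608
    Σ(broken) = 1807 kJ
  Bonds formed (products):
    C–Br: 1 × 279 = 279
    C–H: 3 × 402 = 1206
    H–Br: 1 × 370 = 370
    Σ(formed) = 1855 kJ
  ΔH_2 = 1807 − 1855 = −48 kJ
ΔH_1 − ΔH_2 = −1255 kJ, so reaction 1 has the more negative ΔH; |ΔH_1 − ΔH_2| = 1255 kJ.

Reaction 1, by 1255 kJ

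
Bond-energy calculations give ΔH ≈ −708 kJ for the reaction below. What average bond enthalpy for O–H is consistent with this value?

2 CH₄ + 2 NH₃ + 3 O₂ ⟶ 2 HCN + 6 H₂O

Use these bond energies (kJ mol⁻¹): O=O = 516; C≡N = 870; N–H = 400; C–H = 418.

D(O–H) ≈ 452 kJ/mol

Let D be the O–H bond energy.
Σ(broken) = 8×418 + 6×400 + 3×516 = 7292
Σ(formed) = 2×870 + 2×418 + 12×D = 2576 + 12D
ΔH = Σ(broken) − Σ(formed) = (7292) − (2576 + 12D) = +4716 − 12D
Setting this equal to −708 kJ gives 12D = 5424, so D = 452 kJ/mol.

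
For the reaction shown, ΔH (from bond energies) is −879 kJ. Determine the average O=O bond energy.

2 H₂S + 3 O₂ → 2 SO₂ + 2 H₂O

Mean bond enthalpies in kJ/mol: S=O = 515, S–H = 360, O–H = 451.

D(O=O) ≈ 515 kJ/mol

Let D be the O=O bond energy.
Σ(broken) = 3×D + 4×360 = 1440 + 3D
Σ(formed) = 4×451 + 4×515 = 3864
ΔH = Σ(broken) − Σ(formed) = (1440 + 3D) − (3864) = −2424 + 3D
Setting this equal to −879 kJ gives 3D = 1545, so D = 515 kJ/mol.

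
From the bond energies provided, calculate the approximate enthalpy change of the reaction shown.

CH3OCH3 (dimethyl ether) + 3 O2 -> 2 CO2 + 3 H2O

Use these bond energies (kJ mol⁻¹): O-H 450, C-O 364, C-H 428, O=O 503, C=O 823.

ΔH ≈ −1187 kJ

Bonds broken (reactants):
  C-H: 6 × 428 = 2568
  C-O: 2 × 364 = 728
  O=O: 3 × 503 = 1509
  Σ(broken) = 4805 kJ
Bonds formed (products):
  C=O: 4 × 823 = 3292
  O-H: 6 × 450 = 2700
  Σ(formed) = 5992 kJ
ΔH = Σ(broken) − Σ(formed) = 4805 − 5992 = −1187 kJ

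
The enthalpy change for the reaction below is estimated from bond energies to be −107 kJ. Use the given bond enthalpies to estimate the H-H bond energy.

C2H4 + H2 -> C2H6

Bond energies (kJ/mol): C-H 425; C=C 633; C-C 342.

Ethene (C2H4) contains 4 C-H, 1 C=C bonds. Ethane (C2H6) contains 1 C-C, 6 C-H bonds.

D(H-H) ≈ 452 kJ/mol

Let D be the H-H bond energy.
Σ(broken) = 4×425 + 1×633 + 1×D = 2333 + D
Σ(formed) = 1×342 + 6×425 = 2892
ΔH = Σ(broken) − Σ(formed) = (2333 + D) − (2892) = −559 + D
Setting this equal to −107 kJ gives D = 452 kJ/mol.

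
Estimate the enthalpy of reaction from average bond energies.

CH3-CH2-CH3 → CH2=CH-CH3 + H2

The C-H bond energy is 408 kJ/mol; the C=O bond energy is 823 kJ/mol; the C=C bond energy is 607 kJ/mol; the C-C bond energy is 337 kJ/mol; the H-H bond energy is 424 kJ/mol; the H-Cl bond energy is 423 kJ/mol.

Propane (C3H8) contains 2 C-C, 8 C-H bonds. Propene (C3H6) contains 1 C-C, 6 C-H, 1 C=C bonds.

Bonds broken (reactants):
  C-C: 2 × 337 = 674
  C-H: 8 × 408 = 3264
  Σ(broken) = 3938 kJ
Bonds formed (products):
  C-C: 1 × 337 = 337
  C-H: 6 × 408 = 2448
  C=C: 1 × 607 = 607
  H-H: 1 × 424 = 424
  Σ(formed) = 3816 kJ
ΔH = Σ(broken) − Σ(formed) = 3938 − 3816 = +122 kJ

ΔH ≈ +122 kJ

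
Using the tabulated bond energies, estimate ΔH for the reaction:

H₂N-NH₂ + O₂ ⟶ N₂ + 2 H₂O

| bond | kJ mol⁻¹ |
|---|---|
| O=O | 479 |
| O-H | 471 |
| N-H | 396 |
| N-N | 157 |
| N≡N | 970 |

Bonds broken (reactants):
  N-H: 4 × 396 = 1584
  N-N: 1 × 157 = 157
  O=O: 1 × 479 = 479
  Σ(broken) = 2220 kJ
Bonds formed (products):
  N≡N: 1 × 970 = 970
  O-H: 4 × 471 = 1884
  Σ(formed) = 2854 kJ
ΔH = Σ(broken) − Σ(formed) = 2220 − 2854 = −634 kJ

ΔH ≈ −634 kJ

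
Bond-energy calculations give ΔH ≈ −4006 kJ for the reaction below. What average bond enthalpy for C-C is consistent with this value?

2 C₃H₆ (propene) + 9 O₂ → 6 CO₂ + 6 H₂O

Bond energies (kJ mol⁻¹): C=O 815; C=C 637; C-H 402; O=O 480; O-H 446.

D(C-C) ≈ 354 kJ/mol

Let D be the C-C bond energy.
Σ(broken) = 2×D + 12×402 + 2×637 + 9×480 = 10418 + 2D
Σ(formed) = 12×815 + 12×446 = 15132
ΔH = Σ(broken) − Σ(formed) = (10418 + 2D) − (15132) = −4714 + 2D
Setting this equal to −4006 kJ gives 2D = 708, so D = 354 kJ/mol.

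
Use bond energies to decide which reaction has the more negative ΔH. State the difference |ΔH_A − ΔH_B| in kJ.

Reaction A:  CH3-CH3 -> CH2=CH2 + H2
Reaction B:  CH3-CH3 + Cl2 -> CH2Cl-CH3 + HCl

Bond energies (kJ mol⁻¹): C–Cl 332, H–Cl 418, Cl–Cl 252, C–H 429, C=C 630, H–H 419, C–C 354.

Reaction B, by 232 kJ

Reaction A:
  Bonds broken (reactants):
    C–C: 1 × 354 = 354
    C–H: 6 × 429 = 2574
    Σ(broken) = 2928 kJ
  Bonds formed (products):
    C–H: 4 × 429 = 1716
    C=C: 1 × 630 = 630
    H–H: 1 × 419 = 419
    Σ(formed) = 2765 kJ
  ΔH_A = 2928 − 2765 = +163 kJ
Reaction B:
  Bonds broken (reactants):
    C–C: 1 × 354 = 354
    C–H: 6 × 429 = 2574
    Cl–Cl: 1 × 252 = 252
    Σ(broken) = 3180 kJ
  Bonds formed (products):
    C–C: 1 × 354 = 354
    C–Cl: 1 × 332 = 332
    C–H: 5 × 429 = 2145
    H–Cl: 1 × 418 = 418
    Σ(formed) = 3249 kJ
  ΔH_B = 3180 − 3249 = −69 kJ
ΔH_A − ΔH_B = +232 kJ, so reaction B has the more negative ΔH; |ΔH_A − ΔH_B| = 232 kJ.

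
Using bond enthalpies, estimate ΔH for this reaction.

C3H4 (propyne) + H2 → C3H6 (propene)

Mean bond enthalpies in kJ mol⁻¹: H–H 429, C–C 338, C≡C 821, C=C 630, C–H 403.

ΔH ≈ −186 kJ

Bonds broken (reactants):
  C≡C: 1 × 821 = 821
  C–C: 1 × 338 = 338
  C–H: 4 × 403 = 1612
  H–H: 1 × 429 = 429
  Σ(broken) = 3200 kJ
Bonds formed (products):
  C–C: 1 × 338 = 338
  C–H: 6 × 403 = 2418
  C=C: 1 × 630 = 630
  Σ(formed) = 3386 kJ
ΔH = Σ(broken) − Σ(formed) = 3200 − 3386 = −186 kJ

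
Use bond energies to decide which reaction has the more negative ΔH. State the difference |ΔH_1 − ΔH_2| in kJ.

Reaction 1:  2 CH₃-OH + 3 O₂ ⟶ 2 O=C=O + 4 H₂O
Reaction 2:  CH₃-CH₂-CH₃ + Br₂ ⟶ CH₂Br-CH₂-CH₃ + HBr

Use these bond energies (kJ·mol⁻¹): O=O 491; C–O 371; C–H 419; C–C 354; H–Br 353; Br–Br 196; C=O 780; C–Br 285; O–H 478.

Reaction 1, by 1236 kJ

Reaction 1:
  Bonds broken (reactants):
    C–H: 6 × 419 = 2514
    C–O: 2 × 371 = 742
    O–H: 2 × 478 = 956
    O=O: 3 × 491 = 1473
    Σ(broken) = 5685 kJ
  Bonds formed (products):
    C=O: 4 × 780 = 3120
    O–H: 8 × 478 = 3824
    Σ(formed) = 6944 kJ
  ΔH_1 = 5685 − 6944 = −1259 kJ
Reaction 2:
  Bonds broken (reactants):
    Br–Br: 1 × 196 = 196
    C–C: 2 × 354 = 708
    C–H: 8 × 419 = 3352
    Σ(broken) = 4256 kJ
  Bonds formed (products):
    C–Br: 1 × 285 = 285
    C–C: 2 × 354 = 708
    C–H: 7 × 419 = 2933
    H–Br: 1 × 353 = 353
    Σ(formed) = 4279 kJ
  ΔH_2 = 4256 − 4279 = −23 kJ
ΔH_1 − ΔH_2 = −1236 kJ, so reaction 1 has the more negative ΔH; |ΔH_1 − ΔH_2| = 1236 kJ.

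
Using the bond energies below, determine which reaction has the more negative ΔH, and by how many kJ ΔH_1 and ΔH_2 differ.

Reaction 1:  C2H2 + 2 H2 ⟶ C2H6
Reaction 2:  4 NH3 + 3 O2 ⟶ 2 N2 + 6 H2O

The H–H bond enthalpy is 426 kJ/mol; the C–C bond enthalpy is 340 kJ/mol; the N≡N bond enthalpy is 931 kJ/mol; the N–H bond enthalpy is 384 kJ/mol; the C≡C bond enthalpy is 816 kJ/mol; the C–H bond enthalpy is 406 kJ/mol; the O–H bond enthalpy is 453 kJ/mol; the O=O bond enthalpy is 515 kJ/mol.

Reaction 2, by 849 kJ

Reaction 1:
  Bonds broken (reactants):
    C≡C: 1 × 816 = 816
    C–H: 2 × 406 = 812
    H–H: 2 × 426 = 852
    Σ(broken) = 2480 kJ
  Bonds formed (products):
    C–C: 1 × 340 = 340
    C–H: 6 × 406 = 2436
    Σ(formed) = 2776 kJ
  ΔH_1 = 2480 − 2776 = −296 kJ
Reaction 2:
  Bonds broken (reactants):
    N–H: 12 × 384 = 4608
    O=O: 3 × 515 = 1545
    Σ(broken) = 6153 kJ
  Bonds formed (products):
    N≡N: 2 × 931 = 1862
    O–H: 12 × 453 = 5436
    Σ(formed) = 7298 kJ
  ΔH_2 = 6153 − 7298 = −1145 kJ
ΔH_1 − ΔH_2 = +849 kJ, so reaction 2 has the more negative ΔH; |ΔH_1 − ΔH_2| = 849 kJ.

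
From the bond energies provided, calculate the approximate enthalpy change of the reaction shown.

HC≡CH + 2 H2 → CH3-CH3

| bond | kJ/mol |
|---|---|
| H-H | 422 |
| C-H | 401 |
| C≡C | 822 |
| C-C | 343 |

Bonds broken (reactants):
  C≡C: 1 × 822 = 822
  C-H: 2 × 401 = 802
  H-H: 2 × 422 = 844
  Σ(broken) = 2468 kJ
Bonds formed (products):
  C-C: 1 × 343 = 343
  C-H: 6 × 401 = 2406
  Σ(formed) = 2749 kJ
ΔH = Σ(broken) − Σ(formed) = 2468 − 2749 = −281 kJ

ΔH ≈ −281 kJ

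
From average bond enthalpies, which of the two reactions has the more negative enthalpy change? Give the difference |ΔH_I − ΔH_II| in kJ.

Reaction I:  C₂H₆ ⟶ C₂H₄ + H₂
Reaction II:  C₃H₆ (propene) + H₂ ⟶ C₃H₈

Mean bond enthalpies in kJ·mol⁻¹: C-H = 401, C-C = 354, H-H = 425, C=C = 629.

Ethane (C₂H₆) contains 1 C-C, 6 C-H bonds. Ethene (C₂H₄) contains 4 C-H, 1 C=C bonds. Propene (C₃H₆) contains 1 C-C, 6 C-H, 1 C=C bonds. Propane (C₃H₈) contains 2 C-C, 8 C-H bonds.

Reaction I:
  Bonds broken (reactants):
    C-C: 1 × 354 = 354
    C-H: 6 × 401 = 2406
    Σ(broken) = 2760 kJ
  Bonds formed (products):
    C-H: 4 × 401 = 1604
    C=C: 1 × 629 = 629
    H-H: 1 × 425 = 425
    Σ(formed) = 2658 kJ
  ΔH_I = 2760 − 2658 = +102 kJ
Reaction II:
  Bonds broken (reactants):
    C-C: 1 × 354 = 354
    C-H: 6 × 401 = 2406
    C=C: 1 × 629 = 629
    H-H: 1 × 425 = 425
    Σ(broken) = 3814 kJ
  Bonds formed (products):
    C-C: 2 × 354 = 708
    C-H: 8 × 401 = 3208
    Σ(formed) = 3916 kJ
  ΔH_II = 3814 − 3916 = −102 kJ
ΔH_I − ΔH_II = +204 kJ, so reaction II has the more negative ΔH; |ΔH_I − ΔH_II| = 204 kJ.

Reaction II, by 204 kJ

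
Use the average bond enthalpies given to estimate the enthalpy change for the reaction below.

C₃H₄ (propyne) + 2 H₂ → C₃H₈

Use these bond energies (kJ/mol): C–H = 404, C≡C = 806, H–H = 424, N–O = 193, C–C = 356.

Bonds broken (reactants):
  C≡C: 1 × 806 = 806
  C–C: 1 × 356 = 356
  C–H: 4 × 404 = 1616
  H–H: 2 × 424 = 848
  Σ(broken) = 3626 kJ
Bonds formed (products):
  C–C: 2 × 356 = 712
  C–H: 8 × 404 = 3232
  Σ(formed) = 3944 kJ
ΔH = Σ(broken) − Σ(formed) = 3626 − 3944 = −318 kJ

ΔH ≈ −318 kJ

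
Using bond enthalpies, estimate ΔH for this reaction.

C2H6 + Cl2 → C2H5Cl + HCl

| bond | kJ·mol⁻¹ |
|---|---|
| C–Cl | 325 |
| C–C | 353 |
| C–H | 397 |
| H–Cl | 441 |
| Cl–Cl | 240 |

ΔH ≈ −129 kJ

Bonds broken (reactants):
  C–C: 1 × 353 = 353
  C–H: 6 × 397 = 2382
  Cl–Cl: 1 × 240 = 240
  Σ(broken) = 2975 kJ
Bonds formed (products):
  C–C: 1 × 353 = 353
  C–Cl: 1 × 325 = 325
  C–H: 5 × 397 = 1985
  H–Cl: 1 × 441 = 441
  Σ(formed) = 3104 kJ
ΔH = Σ(broken) − Σ(formed) = 2975 − 3104 = −129 kJ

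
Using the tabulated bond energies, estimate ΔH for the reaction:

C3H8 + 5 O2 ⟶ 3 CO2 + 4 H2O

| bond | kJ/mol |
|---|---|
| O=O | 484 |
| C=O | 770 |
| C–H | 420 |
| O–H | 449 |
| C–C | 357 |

Bonds broken (reactants):
  C–C: 2 × 357 = 714
  C–H: 8 × 420 = 3360
  O=O: 5 × 484 = 2420
  Σ(broken) = 6494 kJ
Bonds formed (products):
  C=O: 6 × 770 = 4620
  O–H: 8 × 449 = 3592
  Σ(formed) = 8212 kJ
ΔH = Σ(broken) − Σ(formed) = 6494 − 8212 = −1718 kJ

ΔH ≈ −1718 kJ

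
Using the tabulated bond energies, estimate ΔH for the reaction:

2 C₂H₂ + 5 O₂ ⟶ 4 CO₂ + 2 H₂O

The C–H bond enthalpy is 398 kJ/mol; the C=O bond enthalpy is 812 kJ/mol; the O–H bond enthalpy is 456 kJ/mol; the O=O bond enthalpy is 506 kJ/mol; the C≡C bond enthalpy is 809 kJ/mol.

Bonds broken (reactants):
  C≡C: 2 × 809 = 1618
  C–H: 4 × 398 = 1592
  O=O: 5 × 506 = 2530
  Σ(broken) = 5740 kJ
Bonds formed (products):
  C=O: 8 × 812 = 6496
  O–H: 4 × 456 = 1824
  Σ(formed) = 8320 kJ
ΔH = Σ(broken) − Σ(formed) = 5740 − 8320 = −2580 kJ

ΔH ≈ −2580 kJ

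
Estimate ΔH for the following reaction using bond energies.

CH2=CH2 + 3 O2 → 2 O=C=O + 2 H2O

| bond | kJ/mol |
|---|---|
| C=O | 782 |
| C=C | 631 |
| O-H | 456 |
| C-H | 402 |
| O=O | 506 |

ΔH ≈ −1195 kJ

Bonds broken (reactants):
  C-H: 4 × 402 = 1608
  C=C: 1 × 631 = 631
  O=O: 3 × 506 = 1518
  Σ(broken) = 3757 kJ
Bonds formed (products):
  C=O: 4 × 782 = 3128
  O-H: 4 × 456 = 1824
  Σ(formed) = 4952 kJ
ΔH = Σ(broken) − Σ(formed) = 3757 − 4952 = −1195 kJ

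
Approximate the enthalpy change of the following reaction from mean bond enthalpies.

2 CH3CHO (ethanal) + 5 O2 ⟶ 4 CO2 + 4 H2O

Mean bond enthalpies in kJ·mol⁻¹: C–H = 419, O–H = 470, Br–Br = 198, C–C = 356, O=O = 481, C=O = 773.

ΔH ≈ −1929 kJ

Bonds broken (reactants):
  C–C: 2 × 356 = 712
  C–H: 8 × 419 = 3352
  C=O: 2 × 773 = 1546
  O=O: 5 × 481 = 2405
  Σ(broken) = 8015 kJ
Bonds formed (products):
  C=O: 8 × 773 = 6184
  O–H: 8 × 470 = 3760
  Σ(formed) = 9944 kJ
ΔH = Σ(broken) − Σ(formed) = 8015 − 9944 = −1929 kJ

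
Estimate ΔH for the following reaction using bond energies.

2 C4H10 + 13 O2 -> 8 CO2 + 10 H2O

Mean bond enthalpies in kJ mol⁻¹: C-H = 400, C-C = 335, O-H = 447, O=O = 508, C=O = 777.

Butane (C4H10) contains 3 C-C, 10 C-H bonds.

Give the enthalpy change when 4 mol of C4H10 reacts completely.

ΔH = −9516 kJ

Bonds broken (reactants):
  C-C: 6 × 335 = 2010
  C-H: 20 × 400 = 8000
  O=O: 13 × 508 = 6604
  Σ(broken) = 16614 kJ
Bonds formed (products):
  C=O: 16 × 777 = 12432
  O-H: 20 × 447 = 8940
  Σ(formed) = 21372 kJ
ΔH = Σ(broken) − Σ(formed) = 16614 − 21372 = −4758 kJ
For 2× the reaction as written: 2 × (−4758) = −9516 kJ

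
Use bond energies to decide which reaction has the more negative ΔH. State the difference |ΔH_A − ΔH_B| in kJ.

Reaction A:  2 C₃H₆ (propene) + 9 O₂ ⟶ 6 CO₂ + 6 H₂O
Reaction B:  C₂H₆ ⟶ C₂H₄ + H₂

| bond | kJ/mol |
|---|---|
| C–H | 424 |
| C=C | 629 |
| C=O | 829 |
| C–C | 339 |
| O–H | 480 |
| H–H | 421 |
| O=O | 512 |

Reaction A, by 4213 kJ

Reaction A:
  Bonds broken (reactants):
    C–C: 2 × 339 = 678
    C–H: 12 × 424 = 5088
    C=C: 2 × 629 = 1258
    O=O: 9 × 512 = 4608
    Σ(broken) = 11632 kJ
  Bonds formed (products):
    C=O: 12 × 829 = 9948
    O–H: 12 × 480 = 5760
    Σ(formed) = 15708 kJ
  ΔH_A = 11632 − 15708 = −4076 kJ
Reaction B:
  Bonds broken (reactants):
    C–C: 1 × 339 = 339
    C–H: 6 × 424 = 2544
    Σ(broken) = 2883 kJ
  Bonds formed (products):
    C–H: 4 × 424 = 1696
    C=C: 1 × 629 = 629
    H–H: 1 × 421 = 421
    Σ(formed) = 2746 kJ
  ΔH_B = 2883 − 2746 = +137 kJ
ΔH_A − ΔH_B = −4213 kJ, so reaction A has the more negative ΔH; |ΔH_A − ΔH_B| = 4213 kJ.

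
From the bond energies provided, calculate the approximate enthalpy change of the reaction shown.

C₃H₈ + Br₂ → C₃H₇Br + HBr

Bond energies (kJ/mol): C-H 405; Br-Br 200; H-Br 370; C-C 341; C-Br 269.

ΔH ≈ −34 kJ

Bonds broken (reactants):
  Br-Br: 1 × 200 = 200
  C-C: 2 × 341 = 682
  C-H: 8 × 405 = 3240
  Σ(broken) = 4122 kJ
Bonds formed (products):
  C-Br: 1 × 269 = 269
  C-C: 2 × 341 = 682
  C-H: 7 × 405 = 2835
  H-Br: 1 × 370 = 370
  Σ(formed) = 4156 kJ
ΔH = Σ(broken) − Σ(formed) = 4122 − 4156 = −34 kJ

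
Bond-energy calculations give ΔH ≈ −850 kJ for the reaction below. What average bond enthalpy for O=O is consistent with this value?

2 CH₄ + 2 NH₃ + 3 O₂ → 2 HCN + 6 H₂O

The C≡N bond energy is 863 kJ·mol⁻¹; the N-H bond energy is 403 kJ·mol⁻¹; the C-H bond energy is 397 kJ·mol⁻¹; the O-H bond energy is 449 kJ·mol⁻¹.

Let D be the O=O bond energy.
Σ(broken) = 8×397 + 6×403 + 3×D = 5594 + 3D
Σ(formed) = 2×863 + 2×397 + 12×449 = 7908
ΔH = Σ(broken) − Σ(formed) = (5594 + 3D) − (7908) = −2314 + 3D
Setting this equal to −850 kJ gives 3D = 1464, so D = 488 kJ/mol.

D(O=O) ≈ 488 kJ/mol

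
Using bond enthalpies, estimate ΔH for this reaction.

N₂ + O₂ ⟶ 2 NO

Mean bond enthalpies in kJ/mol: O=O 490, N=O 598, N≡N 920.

Bonds broken (reactants):
  N≡N: 1 × 920 = 920
  O=O: 1 × 490 = 490
  Σ(broken) = 1410 kJ
Bonds formed (products):
  N=O: 2 × 598 = 1196
  Σ(formed) = 1196 kJ
ΔH = Σ(broken) − Σ(formed) = 1410 − 1196 = +214 kJ

ΔH ≈ +214 kJ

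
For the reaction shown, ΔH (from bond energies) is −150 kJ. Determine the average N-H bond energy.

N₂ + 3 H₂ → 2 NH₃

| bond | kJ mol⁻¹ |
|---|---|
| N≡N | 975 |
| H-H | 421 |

Let D be the N-H bond energy.
Σ(broken) = 3×421 + 1×975 = 2238
Σ(formed) = 6×D = 6D
ΔH = Σ(broken) − Σ(formed) = (2238) − (6D) = +2238 − 6D
Setting this equal to −150 kJ gives 6D = 2388, so D = 398 kJ/mol.

D(N-H) ≈ 398 kJ/mol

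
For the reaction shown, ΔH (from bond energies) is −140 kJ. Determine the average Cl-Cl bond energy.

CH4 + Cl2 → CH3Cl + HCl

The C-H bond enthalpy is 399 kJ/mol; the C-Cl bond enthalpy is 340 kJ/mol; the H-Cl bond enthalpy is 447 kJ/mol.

Let D be the Cl-Cl bond energy.
Σ(broken) = 4×399 + 1×D = 1596 + D
Σ(formed) = 1×340 + 3×399 + 1×447 = 1984
ΔH = Σ(broken) − Σ(formed) = (1596 + D) − (1984) = −388 + D
Setting this equal to −140 kJ gives D = 248 kJ/mol.

D(Cl-Cl) ≈ 248 kJ/mol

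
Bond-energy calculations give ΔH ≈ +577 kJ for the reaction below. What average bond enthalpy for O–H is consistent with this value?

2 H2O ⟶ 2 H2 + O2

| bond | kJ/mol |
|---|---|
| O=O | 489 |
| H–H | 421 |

Let D be the O–H bond energy.
Σ(broken) = 4×D = 4D
Σ(formed) = 2×421 + 1×489 = 1331
ΔH = Σ(broken) − Σ(formed) = (4D) − (1331) = −1331 + 4D
Setting this equal to +577 kJ gives 4D = 1908, so D = 477 kJ/mol.

D(O–H) ≈ 477 kJ/mol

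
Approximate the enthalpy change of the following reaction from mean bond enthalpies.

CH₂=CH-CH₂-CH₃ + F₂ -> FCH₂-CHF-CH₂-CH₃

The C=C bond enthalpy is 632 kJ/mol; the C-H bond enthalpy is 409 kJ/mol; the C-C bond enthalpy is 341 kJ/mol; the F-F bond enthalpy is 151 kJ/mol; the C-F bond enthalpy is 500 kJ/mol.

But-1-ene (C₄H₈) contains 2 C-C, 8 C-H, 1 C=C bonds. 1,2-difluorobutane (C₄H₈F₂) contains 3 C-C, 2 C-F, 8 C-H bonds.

Bonds broken (reactants):
  C-C: 2 × 341 = 682
  C-H: 8 × 409 = 3272
  C=C: 1 × 632 = 632
  F-F: 1 × 151 = 151
  Σ(broken) = 4737 kJ
Bonds formed (products):
  C-C: 3 × 341 = 1023
  C-F: 2 × 500 = 1000
  C-H: 8 × 409 = 3272
  Σ(formed) = 5295 kJ
ΔH = Σ(broken) − Σ(formed) = 4737 − 5295 = −558 kJ

ΔH ≈ −558 kJ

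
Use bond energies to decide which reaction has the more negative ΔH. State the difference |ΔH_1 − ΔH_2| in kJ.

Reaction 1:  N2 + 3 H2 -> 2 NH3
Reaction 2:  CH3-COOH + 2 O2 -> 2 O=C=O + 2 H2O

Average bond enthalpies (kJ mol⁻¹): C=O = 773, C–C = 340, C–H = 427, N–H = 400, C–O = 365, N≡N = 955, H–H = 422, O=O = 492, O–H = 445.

Reaction 1:
  Bonds broken (reactants):
    H–H: 3 × 422 = 1266
    N≡N: 1 × 955 = 955
    Σ(broken) = 2221 kJ
  Bonds formed (products):
    N–H: 6 × 400 = 2400
    Σ(formed) = 2400 kJ
  ΔH_1 = 2221 − 2400 = −179 kJ
Reaction 2:
  Bonds broken (reactants):
    C–C: 1 × 340 = 340
    C–H: 3 × 427 = 1281
    C–O: 1 × 365 = 365
    C=O: 1 × 773 = 773
    O–H: 1 × 445 = 445
    O=O: 2 × 492 = 984
    Σ(broken) = 4188 kJ
  Bonds formed (products):
    C=O: 4 × 773 = 3092
    O–H: 4 × 445 = 1780
    Σ(formed) = 4872 kJ
  ΔH_2 = 4188 − 4872 = −684 kJ
ΔH_1 − ΔH_2 = +505 kJ, so reaction 2 has the more negative ΔH; |ΔH_1 − ΔH_2| = 505 kJ.

Reaction 2, by 505 kJ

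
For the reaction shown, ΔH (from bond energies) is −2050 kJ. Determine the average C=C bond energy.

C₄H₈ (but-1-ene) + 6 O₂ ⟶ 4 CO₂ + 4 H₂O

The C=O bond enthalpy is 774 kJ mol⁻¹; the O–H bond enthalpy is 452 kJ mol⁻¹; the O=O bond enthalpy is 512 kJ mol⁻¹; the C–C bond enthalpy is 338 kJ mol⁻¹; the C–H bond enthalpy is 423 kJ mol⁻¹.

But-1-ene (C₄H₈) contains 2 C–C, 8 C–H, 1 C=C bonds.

Let D be the C=C bond energy.
Σ(broken) = 2×338 + 8×423 + 1×D + 6×512 = 7132 + D
Σ(formed) = 8×774 + 8×452 = 9808
ΔH = Σ(broken) − Σ(formed) = (7132 + D) − (9808) = −2676 + D
Setting this equal to −2050 kJ gives D = 626 kJ/mol.

D(C=C) ≈ 626 kJ/mol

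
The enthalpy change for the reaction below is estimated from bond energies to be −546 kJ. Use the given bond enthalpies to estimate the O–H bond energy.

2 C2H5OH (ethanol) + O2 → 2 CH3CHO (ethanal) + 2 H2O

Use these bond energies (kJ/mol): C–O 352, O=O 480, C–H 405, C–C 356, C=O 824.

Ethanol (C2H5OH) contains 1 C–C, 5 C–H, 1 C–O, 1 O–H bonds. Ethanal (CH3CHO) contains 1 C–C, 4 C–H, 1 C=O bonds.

D(O–H) ≈ 446 kJ/mol

Let D be the O–H bond energy.
Σ(broken) = 2×356 + 10×405 + 2×352 + 2×D + 1×480 = 5946 + 2D
Σ(formed) = 2×356 + 8×405 + 2×824 + 4×D = 5600 + 4D
ΔH = Σ(broken) − Σ(formed) = (5946 + 2D) − (5600 + 4D) = +346 − 2D
Setting this equal to −546 kJ gives 2D = 892, so D = 446 kJ/mol.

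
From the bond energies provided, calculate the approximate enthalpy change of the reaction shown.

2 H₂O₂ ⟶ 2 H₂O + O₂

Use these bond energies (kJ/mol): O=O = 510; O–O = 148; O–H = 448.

Bonds broken (reactants):
  O–H: 4 × 448 = 1792
  O–O: 2 × 148 = 296
  Σ(broken) = 2088 kJ
Bonds formed (products):
  O–H: 4 × 448 = 1792
  O=O: 1 × 510 = 510
  Σ(formed) = 2302 kJ
ΔH = Σ(broken) − Σ(formed) = 2088 − 2302 = −214 kJ

ΔH ≈ −214 kJ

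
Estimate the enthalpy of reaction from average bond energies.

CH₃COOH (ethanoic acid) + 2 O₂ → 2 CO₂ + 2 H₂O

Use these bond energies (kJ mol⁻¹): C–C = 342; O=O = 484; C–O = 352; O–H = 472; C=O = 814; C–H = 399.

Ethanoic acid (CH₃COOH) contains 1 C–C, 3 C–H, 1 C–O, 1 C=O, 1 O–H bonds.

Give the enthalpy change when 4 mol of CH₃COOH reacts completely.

ΔH = −3996 kJ

Bonds broken (reactants):
  C–C: 1 × 342 = 342
  C–H: 3 × 399 = 1197
  C–O: 1 × 352 = 352
  C=O: 1 × 814 = 814
  O–H: 1 × 472 = 472
  O=O: 2 × 484 = 968
  Σ(broken) = 4145 kJ
Bonds formed (products):
  C=O: 4 × 814 = 3256
  O–H: 4 × 472 = 1888
  Σ(formed) = 5144 kJ
ΔH = Σ(broken) − Σ(formed) = 4145 − 5144 = −999 kJ
For 4× the reaction as written: 4 × (−999) = −3996 kJ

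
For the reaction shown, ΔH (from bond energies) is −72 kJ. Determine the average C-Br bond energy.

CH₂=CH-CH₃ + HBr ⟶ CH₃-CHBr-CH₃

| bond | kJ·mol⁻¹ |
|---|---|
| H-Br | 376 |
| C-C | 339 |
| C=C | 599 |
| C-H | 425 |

Let D be the C-Br bond energy.
Σ(broken) = 1×339 + 6×425 + 1×599 + 1×376 = 3864
Σ(formed) = 1×D + 2×339 + 7×425 = 3653 + D
ΔH = Σ(broken) − Σ(formed) = (3864) − (3653 + D) = +211 − D
Setting this equal to −72 kJ gives D = 283 kJ/mol.

D(C-Br) ≈ 283 kJ/mol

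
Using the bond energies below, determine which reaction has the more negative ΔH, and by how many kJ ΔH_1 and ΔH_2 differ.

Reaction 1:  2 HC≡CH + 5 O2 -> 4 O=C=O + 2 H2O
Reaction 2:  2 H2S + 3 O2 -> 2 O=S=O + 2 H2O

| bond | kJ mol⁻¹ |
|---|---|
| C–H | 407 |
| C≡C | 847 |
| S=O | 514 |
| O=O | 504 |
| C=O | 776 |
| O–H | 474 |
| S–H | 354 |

Reaction 1, by 1238 kJ

Reaction 1:
  Bonds broken (reactants):
    C≡C: 2 × 847 = 1694
    C–H: 4 × 407 = 1628
    O=O: 5 × 504 = 2520
    Σ(broken) = 5842 kJ
  Bonds formed (products):
    C=O: 8 × 776 = 6208
    O–H: 4 × 474 = 1896
    Σ(formed) = 8104 kJ
  ΔH_1 = 5842 − 8104 = −2262 kJ
Reaction 2:
  Bonds broken (reactants):
    O=O: 3 × 504 = 1512
    S–H: 4 × 354 = 1416
    Σ(broken) = 2928 kJ
  Bonds formed (products):
    O–H: 4 × 474 = 1896
    S=O: 4 × 514 = 2056
    Σ(formed) = 3952 kJ
  ΔH_2 = 2928 − 3952 = −1024 kJ
ΔH_1 − ΔH_2 = −1238 kJ, so reaction 1 has the more negative ΔH; |ΔH_1 − ΔH_2| = 1238 kJ.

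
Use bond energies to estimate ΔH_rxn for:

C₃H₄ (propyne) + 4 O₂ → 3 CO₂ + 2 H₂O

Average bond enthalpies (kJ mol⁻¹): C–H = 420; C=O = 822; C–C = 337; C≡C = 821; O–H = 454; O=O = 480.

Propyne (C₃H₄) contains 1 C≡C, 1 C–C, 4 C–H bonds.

ΔH ≈ −1990 kJ

Bonds broken (reactants):
  C≡C: 1 × 821 = 821
  C–C: 1 × 337 = 337
  C–H: 4 × 420 = 1680
  O=O: 4 × 480 = 1920
  Σ(broken) = 4758 kJ
Bonds formed (products):
  C=O: 6 × 822 = 4932
  O–H: 4 × 454 = 1816
  Σ(formed) = 6748 kJ
ΔH = Σ(broken) − Σ(formed) = 4758 − 6748 = −1990 kJ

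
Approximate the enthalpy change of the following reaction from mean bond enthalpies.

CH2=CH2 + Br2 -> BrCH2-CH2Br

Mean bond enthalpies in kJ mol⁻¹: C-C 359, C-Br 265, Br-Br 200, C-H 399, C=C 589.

ΔH ≈ −100 kJ

Bonds broken (reactants):
  Br-Br: 1 × 200 = 200
  C-H: 4 × 399 = 1596
  C=C: 1 × 589 = 589
  Σ(broken) = 2385 kJ
Bonds formed (products):
  C-Br: 2 × 265 = 530
  C-C: 1 × 359 = 359
  C-H: 4 × 399 = 1596
  Σ(formed) = 2485 kJ
ΔH = Σ(broken) − Σ(formed) = 2385 − 2485 = −100 kJ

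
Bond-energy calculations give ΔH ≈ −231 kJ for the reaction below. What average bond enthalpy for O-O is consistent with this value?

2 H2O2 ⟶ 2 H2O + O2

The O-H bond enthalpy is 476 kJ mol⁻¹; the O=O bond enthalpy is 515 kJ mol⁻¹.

Let D be the O-O bond energy.
Σ(broken) = 4×476 + 2×D = 1904 + 2D
Σ(formed) = 4×476 + 1×515 = 2419
ΔH = Σ(broken) − Σ(formed) = (1904 + 2D) − (2419) = −515 + 2D
Setting this equal to −231 kJ gives 2D = 284, so D = 142 kJ/mol.

D(O-O) ≈ 142 kJ/mol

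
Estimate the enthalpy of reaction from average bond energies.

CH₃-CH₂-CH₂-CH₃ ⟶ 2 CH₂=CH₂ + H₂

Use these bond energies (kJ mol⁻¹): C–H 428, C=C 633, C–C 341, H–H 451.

ΔH ≈ +162 kJ

Bonds broken (reactants):
  C–C: 3 × 341 = 1023
  C–H: 10 × 428 = 4280
  Σ(broken) = 5303 kJ
Bonds formed (products):
  C–H: 8 × 428 = 3424
  C=C: 2 × 633 = 1266
  H–H: 1 × 451 = 451
  Σ(formed) = 5141 kJ
ΔH = Σ(broken) − Σ(formed) = 5303 − 5141 = +162 kJ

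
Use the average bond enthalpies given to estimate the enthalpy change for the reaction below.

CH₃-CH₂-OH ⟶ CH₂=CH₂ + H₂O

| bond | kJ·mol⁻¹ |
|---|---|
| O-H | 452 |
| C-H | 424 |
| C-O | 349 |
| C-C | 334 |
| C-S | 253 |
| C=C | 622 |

ΔH ≈ +33 kJ

Bonds broken (reactants):
  C-C: 1 × 334 = 334
  C-H: 5 × 424 = 2120
  C-O: 1 × 349 = 349
  O-H: 1 × 452 = 452
  Σ(broken) = 3255 kJ
Bonds formed (products):
  C-H: 4 × 424 = 1696
  C=C: 1 × 622 = 622
  O-H: 2 × 452 = 904
  Σ(formed) = 3222 kJ
ΔH = Σ(broken) − Σ(formed) = 3255 − 3222 = +33 kJ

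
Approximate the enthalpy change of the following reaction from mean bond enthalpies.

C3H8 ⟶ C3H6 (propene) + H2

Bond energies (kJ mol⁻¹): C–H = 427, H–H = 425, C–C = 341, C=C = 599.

Bonds broken (reactants):
  C–C: 2 × 341 = 682
  C–H: 8 × 427 = 3416
  Σ(broken) = 4098 kJ
Bonds formed (products):
  C–C: 1 × 341 = 341
  C–H: 6 × 427 = 2562
  C=C: 1 × 599 = 599
  H–H: 1 × 425 = 425
  Σ(formed) = 3927 kJ
ΔH = Σ(broken) − Σ(formed) = 4098 − 3927 = +171 kJ

ΔH ≈ +171 kJ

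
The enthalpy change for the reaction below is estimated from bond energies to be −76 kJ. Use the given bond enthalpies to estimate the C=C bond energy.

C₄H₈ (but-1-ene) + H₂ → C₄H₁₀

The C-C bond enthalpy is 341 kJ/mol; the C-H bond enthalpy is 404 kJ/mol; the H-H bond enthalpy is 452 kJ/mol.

Let D be the C=C bond energy.
Σ(broken) = 2×341 + 8×404 + 1×D + 1×452 = 4366 + D
Σ(formed) = 3×341 + 10×404 = 5063
ΔH = Σ(broken) − Σ(formed) = (4366 + D) − (5063) = −697 + D
Setting this equal to −76 kJ gives D = 621 kJ/mol.

D(C=C) ≈ 621 kJ/mol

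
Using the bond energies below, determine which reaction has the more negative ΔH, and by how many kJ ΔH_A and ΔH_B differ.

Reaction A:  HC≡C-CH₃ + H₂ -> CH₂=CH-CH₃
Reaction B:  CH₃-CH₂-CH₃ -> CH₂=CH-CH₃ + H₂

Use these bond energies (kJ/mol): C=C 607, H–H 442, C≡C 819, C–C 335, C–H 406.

Reaction A, by 256 kJ

Reaction A:
  Bonds broken (reactants):
    C≡C: 1 × 819 = 819
    C–C: 1 × 335 = 335
    C–H: 4 × 406 = 1624
    H–H: 1 × 442 = 442
    Σ(broken) = 3220 kJ
  Bonds formed (products):
    C–C: 1 × 335 = 335
    C–H: 6 × 406 = 2436
    C=C: 1 × 607 = 607
    Σ(formed) = 3378 kJ
  ΔH_A = 3220 − 3378 = −158 kJ
Reaction B:
  Bonds broken (reactants):
    C–C: 2 × 335 = 670
    C–H: 8 × 406 = 3248
    Σ(broken) = 3918 kJ
  Bonds formed (products):
    C–C: 1 × 335 = 335
    C–H: 6 × 406 = 2436
    C=C: 1 × 607 = 607
    H–H: 1 × 442 = 442
    Σ(formed) = 3820 kJ
  ΔH_B = 3918 − 3820 = +98 kJ
ΔH_A − ΔH_B = −256 kJ, so reaction A has the more negative ΔH; |ΔH_A − ΔH_B| = 256 kJ.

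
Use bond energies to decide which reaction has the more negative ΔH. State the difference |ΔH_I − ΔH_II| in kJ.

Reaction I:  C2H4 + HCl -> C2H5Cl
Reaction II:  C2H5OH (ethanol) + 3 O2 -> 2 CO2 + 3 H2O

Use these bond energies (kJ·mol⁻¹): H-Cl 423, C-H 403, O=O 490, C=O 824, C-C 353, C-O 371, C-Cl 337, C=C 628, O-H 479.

Reaction II, by 1440 kJ

Reaction I:
  Bonds broken (reactants):
    C-H: 4 × 403 = 1612
    C=C: 1 × 628 = 628
    H-Cl: 1 × 423 = 423
    Σ(broken) = 2663 kJ
  Bonds formed (products):
    C-C: 1 × 353 = 353
    C-Cl: 1 × 337 = 337
    C-H: 5 × 403 = 2015
    Σ(formed) = 2705 kJ
  ΔH_I = 2663 − 2705 = −42 kJ
Reaction II:
  Bonds broken (reactants):
    C-C: 1 × 353 = 353
    C-H: 5 × 403 = 2015
    C-O: 1 × 371 = 371
    O-H: 1 × 479 = 479
    O=O: 3 × 490 = 1470
    Σ(broken) = 4688 kJ
  Bonds formed (products):
    C=O: 4 × 824 = 3296
    O-H: 6 × 479 = 2874
    Σ(formed) = 6170 kJ
  ΔH_II = 4688 − 6170 = −1482 kJ
ΔH_I − ΔH_II = +1440 kJ, so reaction II has the more negative ΔH; |ΔH_I − ΔH_II| = 1440 kJ.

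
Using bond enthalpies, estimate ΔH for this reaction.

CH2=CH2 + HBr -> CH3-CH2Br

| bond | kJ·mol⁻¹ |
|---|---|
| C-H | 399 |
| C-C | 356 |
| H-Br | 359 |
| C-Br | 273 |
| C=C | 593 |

ΔH ≈ −76 kJ

Bonds broken (reactants):
  C-H: 4 × 399 = 1596
  C=C: 1 × 593 = 593
  H-Br: 1 × 359 = 359
  Σ(broken) = 2548 kJ
Bonds formed (products):
  C-Br: 1 × 273 = 273
  C-C: 1 × 356 = 356
  C-H: 5 × 399 = 1995
  Σ(formed) = 2624 kJ
ΔH = Σ(broken) − Σ(formed) = 2548 − 2624 = −76 kJ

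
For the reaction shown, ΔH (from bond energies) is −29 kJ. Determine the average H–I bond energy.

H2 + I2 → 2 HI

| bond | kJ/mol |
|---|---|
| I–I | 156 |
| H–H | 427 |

D(H–I) ≈ 306 kJ/mol

Let D be the H–I bond energy.
Σ(broken) = 1×427 + 1×156 = 583
Σ(formed) = 2×D = 2D
ΔH = Σ(broken) − Σ(formed) = (583) − (2D) = +583 − 2D
Setting this equal to −29 kJ gives 2D = 612, so D = 306 kJ/mol.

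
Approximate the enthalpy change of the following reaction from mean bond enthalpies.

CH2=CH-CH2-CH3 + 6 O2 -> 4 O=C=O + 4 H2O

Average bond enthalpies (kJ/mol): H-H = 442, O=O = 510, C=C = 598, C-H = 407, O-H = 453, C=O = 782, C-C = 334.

ΔH ≈ −2298 kJ

Bonds broken (reactants):
  C-C: 2 × 334 = 668
  C-H: 8 × 407 = 3256
  C=C: 1 × 598 = 598
  O=O: 6 × 510 = 3060
  Σ(broken) = 7582 kJ
Bonds formed (products):
  C=O: 8 × 782 = 6256
  O-H: 8 × 453 = 3624
  Σ(formed) = 9880 kJ
ΔH = Σ(broken) − Σ(formed) = 7582 − 9880 = −2298 kJ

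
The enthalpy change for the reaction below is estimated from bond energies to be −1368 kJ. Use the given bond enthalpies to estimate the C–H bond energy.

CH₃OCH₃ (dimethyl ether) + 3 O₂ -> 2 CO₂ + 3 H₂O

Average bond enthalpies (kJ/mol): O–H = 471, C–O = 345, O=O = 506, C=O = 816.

Let D be the C–H bond energy.
Σ(broken) = 6×D + 2×345 + 3×506 = 2208 + 6D
Σ(formed) = 4×816 + 6×471 = 6090
ΔH = Σ(broken) − Σ(formed) = (2208 + 6D) − (6090) = −3882 + 6D
Setting this equal to −1368 kJ gives 6D = 2514, so D = 419 kJ/mol.

D(C–H) ≈ 419 kJ/mol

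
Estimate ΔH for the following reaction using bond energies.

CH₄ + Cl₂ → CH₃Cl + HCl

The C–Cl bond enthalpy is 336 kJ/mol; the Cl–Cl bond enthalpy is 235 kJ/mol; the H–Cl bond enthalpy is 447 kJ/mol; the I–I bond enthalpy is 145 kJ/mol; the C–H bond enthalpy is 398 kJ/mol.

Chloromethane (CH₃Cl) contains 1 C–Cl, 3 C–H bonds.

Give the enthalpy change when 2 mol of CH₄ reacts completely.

ΔH = −300 kJ

Bonds broken (reactants):
  C–H: 4 × 398 = 1592
  Cl–Cl: 1 × 235 = 235
  Σ(broken) = 1827 kJ
Bonds formed (products):
  C–Cl: 1 × 336 = 336
  C–H: 3 × 398 = 1194
  H–Cl: 1 × 447 = 447
  Σ(formed) = 1977 kJ
ΔH = Σ(broken) − Σ(formed) = 1827 − 1977 = −150 kJ
For 2× the reaction as written: 2 × (−150) = −300 kJ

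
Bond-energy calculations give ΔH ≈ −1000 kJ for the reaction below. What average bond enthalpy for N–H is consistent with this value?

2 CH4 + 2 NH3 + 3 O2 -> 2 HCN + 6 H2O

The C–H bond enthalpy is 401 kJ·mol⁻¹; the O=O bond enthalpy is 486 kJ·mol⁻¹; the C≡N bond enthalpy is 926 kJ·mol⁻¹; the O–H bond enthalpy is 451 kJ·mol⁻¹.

D(N–H) ≈ 400 kJ/mol

Let D be the N–H bond energy.
Σ(broken) = 8×401 + 6×D + 3×486 = 4666 + 6D
Σ(formed) = 2×926 + 2×401 + 12×451 = 8066
ΔH = Σ(broken) − Σ(formed) = (4666 + 6D) − (8066) = −3400 + 6D
Setting this equal to −1000 kJ gives 6D = 2400, so D = 400 kJ/mol.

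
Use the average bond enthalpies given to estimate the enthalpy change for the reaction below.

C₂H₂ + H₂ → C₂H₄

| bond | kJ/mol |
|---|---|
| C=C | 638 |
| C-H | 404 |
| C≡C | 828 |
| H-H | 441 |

Bonds broken (reactants):
  C≡C: 1 × 828 = 828
  C-H: 2 × 404 = 808
  H-H: 1 × 441 = 441
  Σ(broken) = 2077 kJ
Bonds formed (products):
  C-H: 4 × 404 = 1616
  C=C: 1 × 638 = 638
  Σ(formed) = 2254 kJ
ΔH = Σ(broken) − Σ(formed) = 2077 − 2254 = −177 kJ

ΔH ≈ −177 kJ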